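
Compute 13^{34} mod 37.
30

Using successive squaring:
Binary expansion of 34: 100010
Powers of 13 mod 37 (each is the square of the previous):
  13^1 ≡ 13 (mod 37)
  13^2 ≡ 13² = 169 ≡ 21 (mod 37)
  13^4 ≡ 21² = 441 ≡ 34 (mod 37)
  13^8 ≡ 34² = 1156 ≡ 9 (mod 37)
  13^16 ≡ 9² = 81 ≡ 7 (mod 37)
  13^32 ≡ 7² = 49 ≡ 12 (mod 37)
34 = 32 + 2, so 13^34 = 13^32 × 13^2 ≡ 12 × 21 (mod 37)
Multiplying step by step:
  12 × 21 = 252 ≡ 30 (mod 37)
Result: 13^34 ≡ 30 (mod 37)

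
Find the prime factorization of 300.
2^2 × 3 × 5^2

Divide by primes starting from smallest:
300 ÷ 2 = 150
150 ÷ 2 = 75
75 ÷ 3 = 25
25 ÷ 5 = 5
5 ÷ 5 = 1

300 = 2^2 × 3 × 5^2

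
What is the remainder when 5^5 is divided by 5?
5 ≡ 0 (mod 5). 5 = 4 + 1 (binary 101). Repeated squaring mod 5: 0^1 ≡ 0; 0^2 ≡ 0² = 0 ≡ 0; 0^4 ≡ 0² = 0 ≡ 0. Multiply: 5^5 ≡ 0^4 × 0^1 ≡ 0 × 0 (mod 5): 0 × 0 = 0 ≡ 0. So 5^5 ≡ 0 (mod 5).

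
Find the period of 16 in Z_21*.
Powers of 16 mod 21: 16^1≡16, 16^2≡4, 16^3≡1. Order = 3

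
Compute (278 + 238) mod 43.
0

(278 + 238) = 516
516 mod 43 = 0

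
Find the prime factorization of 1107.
3^3 × 41

Divide by primes starting from smallest:
1107 ÷ 3 = 369
369 ÷ 3 = 123
123 ÷ 3 = 41
41 ÷ 41 = 1

1107 = 3^3 × 41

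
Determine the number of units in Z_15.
8

Prime factorization: 15 = 3 × 5
Using the formula φ(n) = n × Π(1 - 1/p) for each prime factor p:
φ(15) = 15 × (1 - 1/3) × (1 - 1/5)
φ(15) = 8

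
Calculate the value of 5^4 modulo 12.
4 = 4 (binary 100). Repeated squaring mod 12: 5^1 ≡ 5; 5^2 ≡ 5² = 25 ≡ 1; 5^4 ≡ 1² = 1 ≡ 1. So 5^4 ≡ 1 (mod 12).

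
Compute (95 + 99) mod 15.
14

(95 + 99) = 194
194 mod 15 = 14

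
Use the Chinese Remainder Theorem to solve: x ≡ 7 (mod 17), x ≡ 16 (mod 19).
92

Using the Chinese Remainder Theorem:
M = product of moduli = 323
For equation 1: M_1 = 19, 19 ≡ 2 (mod 17), inverse of 19 mod 17 is 9 (check: 2 × 9 = 18 ≡ 1 (mod 17))
For equation 2: M_2 = 17, 17 ≡ 17 (mod 19), inverse of 17 mod 19 is 9 (check: 17 × 9 = 153 ≡ 1 (mod 19))
Combine: x ≡ Σ r_i×M_i×(M_i⁻¹ mod m_i) = 7×19×9 + 16×17×9 = 1197 + 2448 = 3645
3645 mod 323 = 92
x ≡ 92 (mod 323)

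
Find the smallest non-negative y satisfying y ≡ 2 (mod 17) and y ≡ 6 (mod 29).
M = 17 × 29 = 493. M₁ = 29, y₁ ≡ 10 (mod 17). M₂ = 17, y₂ ≡ 12 (mod 29). y = 2×29×10 + 6×17×12 ≡ 325 (mod 493)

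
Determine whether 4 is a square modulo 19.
By Euler's criterion: 4^{9} ≡ 1 (mod 19). Since this equals 1, 4 is a QR.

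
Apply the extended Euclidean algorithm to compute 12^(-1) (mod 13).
Extended GCD: 12(-1) + 13(1) = 1. So 12^(-1) ≡ 12 ≡ 12 (mod 13). Verify: 12 × 12 = 144 ≡ 1 (mod 13)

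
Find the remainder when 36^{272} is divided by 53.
By Fermat: 36^{52} ≡ 1 (mod 53). 272 = 5×52 + 12. So 36^{272} ≡ 36^{12} ≡ 28 (mod 53)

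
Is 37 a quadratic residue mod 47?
By Euler's criterion: 37^{23} ≡ 1 (mod 47). Since this equals 1, 37 is a QR.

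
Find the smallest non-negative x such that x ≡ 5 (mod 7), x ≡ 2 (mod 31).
33

Using the Chinese Remainder Theorem:
M = product of moduli = 217
For equation 1: M_1 = 31, 31 ≡ 3 (mod 7), inverse of 31 mod 7 is 5 (check: 3 × 5 = 15 ≡ 1 (mod 7))
For equation 2: M_2 = 7, 7 ≡ 7 (mod 31), inverse of 7 mod 31 is 9 (check: 7 × 9 = 63 ≡ 1 (mod 31))
Combine: x ≡ Σ r_i×M_i×(M_i⁻¹ mod m_i) = 5×31×5 + 2×7×9 = 775 + 126 = 901
901 mod 217 = 33
x ≡ 33 (mod 217)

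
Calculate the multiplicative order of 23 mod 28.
Powers of 23 mod 28: 23^1≡23, 23^2≡25, 23^3≡15, 23^4≡9, 23^5≡11, 23^6≡1. Order = 6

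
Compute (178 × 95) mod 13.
10

(178 × 95) = 16910
16910 mod 13 = 10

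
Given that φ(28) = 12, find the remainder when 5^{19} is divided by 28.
By Euler: 5^{12} ≡ 1 (mod 28) since gcd(5, 28) = 1. 19 = 1×12 + 7. So 5^{19} ≡ 5^{7} ≡ 5 (mod 28)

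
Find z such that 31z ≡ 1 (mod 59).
31^(-1) ≡ 40 (mod 59). Verification: 31 × 40 = 1240 ≡ 1 (mod 59)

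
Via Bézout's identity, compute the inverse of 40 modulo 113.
Extended GCD: 40(-48) + 113(17) = 1. So 40^(-1) ≡ 65 ≡ 65 (mod 113). Verify: 40 × 65 = 2600 ≡ 1 (mod 113)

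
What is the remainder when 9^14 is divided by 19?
Using repeated squaring. 14 = 8 + 4 + 2 (binary 1110). Repeated squaring mod 19: 9^1 ≡ 9; 9^2 ≡ 9² = 81 ≡ 5; 9^4 ≡ 5² = 25 ≡ 6; 9^8 ≡ 6² = 36 ≡ 17. Multiply: 9^14 = 9^8 × 9^4 × 9^2 ≡ 17 × 6 × 5 (mod 19): 17 × 6 = 102 ≡ 7; 7 × 5 = 35 ≡ 16. So 9^14 ≡ 16 (mod 19).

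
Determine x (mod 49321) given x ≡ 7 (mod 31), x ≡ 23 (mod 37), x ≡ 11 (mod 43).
35099

Using the Chinese Remainder Theorem:
M = product of moduli = 49321
For equation 1: M_1 = 1591, 1591 ≡ 10 (mod 31), inverse of 1591 mod 31 is 28 (check: 10 × 28 = 280 ≡ 1 (mod 31))
For equation 2: M_2 = 1333, 1333 ≡ 1 (mod 37), inverse of 1333 mod 37 is 1 (check: 1 × 1 = 1 ≡ 1 (mod 37))
For equation 3: M_3 = 1147, 1147 ≡ 29 (mod 43), inverse of 1147 mod 43 is 3 (check: 29 × 3 = 87 ≡ 1 (mod 43))
Combine: x ≡ Σ r_i×M_i×(M_i⁻¹ mod m_i) = 7×1591×28 + 23×1333×1 + 11×1147×3 = 311836 + 30659 + 37851 = 380346
380346 mod 49321 = 35099
x ≡ 35099 (mod 49321)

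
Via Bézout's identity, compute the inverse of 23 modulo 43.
Extended GCD: 23(15) + 43(-8) = 1. So 23^(-1) ≡ 15 ≡ 15 (mod 43). Verify: 23 × 15 = 345 ≡ 1 (mod 43)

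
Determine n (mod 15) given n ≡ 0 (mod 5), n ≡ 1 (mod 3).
10

Using the Chinese Remainder Theorem:
M = product of moduli = 15
For equation 1: M_1 = 3, 3 ≡ 3 (mod 5), inverse of 3 mod 5 is 2 (check: 3 × 2 = 6 ≡ 1 (mod 5))
For equation 2: M_2 = 5, 5 ≡ 2 (mod 3), inverse of 5 mod 3 is 2 (check: 2 × 2 = 4 ≡ 1 (mod 3))
Combine: n ≡ Σ r_i×M_i×(M_i⁻¹ mod m_i) = 0×3×2 + 1×5×2 = 0 + 10 = 10
10 mod 15 = 10
n ≡ 10 (mod 15)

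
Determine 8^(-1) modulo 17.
8^(-1) ≡ 15 (mod 17). Verification: 8 × 15 = 120 ≡ 1 (mod 17)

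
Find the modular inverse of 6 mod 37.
6^(-1) ≡ 31 (mod 37). Verification: 6 × 31 = 186 ≡ 1 (mod 37)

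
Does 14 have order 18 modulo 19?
p - 1 = 18 has prime divisors 2, 3. Check 14^(18/q) mod 19 for each: 14^(18/2) = 14^9 ≡ 18, 14^(18/3) = 14^6 ≡ 7 (mod 19). None of these is 1, so 14 has order 18 = φ(19), so it is a primitive root mod 19.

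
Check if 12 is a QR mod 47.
By Euler's criterion: 12^{23} ≡ 1 (mod 47). Since this equals 1, 12 is a QR.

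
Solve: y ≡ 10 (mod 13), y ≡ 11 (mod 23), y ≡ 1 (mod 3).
M = 13 × 23 × 3 = 897. M₁ = 69, y₁ ≡ 10 (mod 13). M₂ = 39, y₂ ≡ 13 (mod 23). M₃ = 299, y₃ ≡ 2 (mod 3). y = 10×69×10 + 11×39×13 + 1×299×2 ≡ 517 (mod 897)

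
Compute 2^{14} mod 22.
16

Using successive squaring:
Binary expansion of 14: 1110
Powers of 2 mod 22 (each is the square of the previous):
  2^1 ≡ 2 (mod 22)
  2^2 ≡ 2² = 4 ≡ 4 (mod 22)
  2^4 ≡ 4² = 16 ≡ 16 (mod 22)
  2^8 ≡ 16² = 256 ≡ 14 (mod 22)
14 = 8 + 4 + 2, so 2^14 = 2^8 × 2^4 × 2^2 ≡ 14 × 16 × 4 (mod 22)
Multiplying step by step:
  14 × 16 = 224 ≡ 4 (mod 22)
  4 × 4 = 16 ≡ 16 (mod 22)
Result: 2^14 ≡ 16 (mod 22)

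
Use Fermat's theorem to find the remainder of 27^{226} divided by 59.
29

By Fermat's Little Theorem, a^(p-1) ≡ 1 (mod p) for prime p and gcd(a, p) = 1
Here p = 59, so 27^58 ≡ 1 (mod 59)
We can reduce the exponent: 226 mod 58 = 52
So 27^226 ≡ 27^52 (mod 59)
Computing: 27^52 mod 59 = 29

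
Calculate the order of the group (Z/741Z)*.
432

Prime factorization: 741 = 3 × 13 × 19
Using the formula φ(n) = n × Π(1 - 1/p) for each prime factor p:
φ(741) = 741 × (1 - 1/3) × (1 - 1/13) × (1 - 1/19)
φ(741) = 432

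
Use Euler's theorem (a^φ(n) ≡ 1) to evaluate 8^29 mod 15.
By Euler: 8^{8} ≡ 1 (mod 15) since gcd(8, 15) = 1. 29 = 3×8 + 5. So 8^{29} ≡ 8^{5} ≡ 8 (mod 15)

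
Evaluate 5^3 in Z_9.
3 = 2 + 1 (binary 11). Repeated squaring mod 9: 5^1 ≡ 5; 5^2 ≡ 5² = 25 ≡ 7. Multiply: 5^3 = 5^2 × 5^1 ≡ 7 × 5 (mod 9): 7 × 5 = 35 ≡ 8. So 5^3 ≡ 8 (mod 9).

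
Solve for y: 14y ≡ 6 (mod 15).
9

Since gcd(14, 15) = 1 divides 6, a solution exists.
Multiply both sides by the inverse of 14 mod 15:
  14^(-1) mod 15 = 14
  x ≡ 14 × 6 ≡ 84 ≡ 9 (mod 15)
Verification: 14 × 9 = 126 = 8 × 15 + 6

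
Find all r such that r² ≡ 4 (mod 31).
The square roots of 4 mod 31 are 2 and 29. Verify: 2² = 4 ≡ 4 (mod 31)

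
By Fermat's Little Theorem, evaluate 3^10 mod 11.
By Fermat's Little Theorem, 3^{10} ≡ 1 (mod 11) since 11 is prime and gcd(3, 11) = 1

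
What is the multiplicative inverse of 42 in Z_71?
22

Using Extended Euclidean Algorithm:
gcd(42, 71) = 1
Bezout coefficients: 42 × 22 + 71 × -13 = 1
So 42 × 22 ≡ 1 (mod 71)
The inverse is 22 mod 71 = 22
Verification: 42 × 22 = 924 = 13 × 71 + 1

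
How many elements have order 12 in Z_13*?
Number of primitive roots mod 13 = φ(12) = 4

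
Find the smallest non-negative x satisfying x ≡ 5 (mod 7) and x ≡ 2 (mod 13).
M = 7 × 13 = 91. M₁ = 13, y₁ ≡ 6 (mod 7). M₂ = 7, y₂ ≡ 2 (mod 13). x = 5×13×6 + 2×7×2 ≡ 54 (mod 91)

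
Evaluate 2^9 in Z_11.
9 = 8 + 1 (binary 1001). Repeated squaring mod 11: 2^1 ≡ 2; 2^2 ≡ 2² = 4 ≡ 4; 2^4 ≡ 4² = 16 ≡ 5; 2^8 ≡ 5² = 25 ≡ 3. Multiply: 2^9 = 2^8 × 2^1 ≡ 3 × 2 (mod 11): 3 × 2 = 6 ≡ 6. So 2^9 ≡ 6 (mod 11).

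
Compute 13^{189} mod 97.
77

Using successive squaring:
Binary expansion of 189: 10111101
Powers of 13 mod 97 (each is the square of the previous):
  13^1 ≡ 13 (mod 97)
  13^2 ≡ 13² = 169 ≡ 72 (mod 97)
  13^4 ≡ 72² = 5184 ≡ 43 (mod 97)
  13^8 ≡ 43² = 1849 ≡ 6 (mod 97)
  13^16 ≡ 6² = 36 ≡ 36 (mod 97)
  13^32 ≡ 36² = 1296 ≡ 35 (mod 97)
  13^64 ≡ 35² = 1225 ≡ 61 (mod 97)
  13^128 ≡ 61² = 3721 ≡ 35 (mod 97)
189 = 128 + 32 + 16 + 8 + 4 + 1, so 13^189 = 13^128 × 13^32 × 13^16 × 13^8 × 13^4 × 13^1 ≡ 35 × 35 × 36 × 6 × 43 × 13 (mod 97)
Multiplying step by step:
  35 × 35 = 1225 ≡ 61 (mod 97)
  61 × 36 = 2196 ≡ 62 (mod 97)
  62 × 6 = 372 ≡ 81 (mod 97)
  81 × 43 = 3483 ≡ 88 (mod 97)
  88 × 13 = 1144 ≡ 77 (mod 97)
Result: 13^189 ≡ 77 (mod 97)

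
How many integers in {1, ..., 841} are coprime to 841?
812

Prime factorization: 841 = 29^2
Using the formula φ(n) = n × Π(1 - 1/p) for each prime factor p:
φ(841) = 841 × (1 - 1/29)
φ(841) = 812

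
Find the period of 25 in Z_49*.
Powers of 25 mod 49: 25^1≡25, 25^2≡37, 25^3≡43, 25^4≡46, 25^5≡23, 25^6≡36, 25^7≡18, 25^8≡9, 25^9≡29, 25^10≡39, 25^11≡44, 25^12≡22, 25^13≡11, 25^14≡30, 25^15≡15, 25^16≡32, 25^17≡16, 25^18≡8, 25^19≡4, 25^20≡2, 25^21≡1. Order = 21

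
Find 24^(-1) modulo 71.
3

Using Extended Euclidean Algorithm:
gcd(24, 71) = 1
Bezout coefficients: 24 × 3 + 71 × -1 = 1
So 24 × 3 ≡ 1 (mod 71)
The inverse is 3 mod 71 = 3
Verification: 24 × 3 = 72 = 1 × 71 + 1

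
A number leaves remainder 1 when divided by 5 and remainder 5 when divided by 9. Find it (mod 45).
M = 5 × 9 = 45. M₁ = 9, y₁ ≡ 4 (mod 5). M₂ = 5, y₂ ≡ 2 (mod 9). r = 1×9×4 + 5×5×2 ≡ 41 (mod 45)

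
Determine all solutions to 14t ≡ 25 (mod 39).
38

Since gcd(14, 39) = 1 divides 25, a solution exists.
Multiply both sides by the inverse of 14 mod 39:
  14^(-1) mod 39 = 14
  x ≡ 14 × 25 ≡ 350 ≡ 38 (mod 39)
Verification: 14 × 38 = 532 = 13 × 39 + 25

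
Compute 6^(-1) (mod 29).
5

Using Extended Euclidean Algorithm:
gcd(6, 29) = 1
Bezout coefficients: 6 × 5 + 29 × -1 = 1
So 6 × 5 ≡ 1 (mod 29)
The inverse is 5 mod 29 = 5
Verification: 6 × 5 = 30 = 1 × 29 + 1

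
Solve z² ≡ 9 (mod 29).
The square roots of 9 mod 29 are 26 and 3. Verify: 26² = 676 ≡ 9 (mod 29)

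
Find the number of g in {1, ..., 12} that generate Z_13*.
Number of primitive roots mod 13 = φ(12) = 4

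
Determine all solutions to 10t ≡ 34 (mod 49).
23

Since gcd(10, 49) = 1 divides 34, a solution exists.
Multiply both sides by the inverse of 10 mod 49:
  10^(-1) mod 49 = 5
  x ≡ 5 × 34 ≡ 170 ≡ 23 (mod 49)
Verification: 10 × 23 = 230 = 4 × 49 + 34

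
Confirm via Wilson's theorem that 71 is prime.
(70)! mod 71 = 70. Since this equals -1 (mod 71), Wilson confirms 71 is prime.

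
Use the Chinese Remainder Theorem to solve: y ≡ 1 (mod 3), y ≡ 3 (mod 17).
M = 3 × 17 = 51. M₁ = 17, y₁ ≡ 2 (mod 3). M₂ = 3, y₂ ≡ 6 (mod 17). y = 1×17×2 + 3×3×6 ≡ 37 (mod 51)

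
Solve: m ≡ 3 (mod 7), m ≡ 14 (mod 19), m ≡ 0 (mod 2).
M = 7 × 19 × 2 = 266. M₁ = 38, y₁ ≡ 5 (mod 7). M₂ = 14, y₂ ≡ 15 (mod 19). M₃ = 133, y₃ ≡ 1 (mod 2). m = 3×38×5 + 14×14×15 + 0×133×1 ≡ 52 (mod 266)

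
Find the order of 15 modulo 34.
Powers of 15 mod 34: 15^1≡15, 15^2≡21, 15^3≡9, 15^4≡33, 15^5≡19, 15^6≡13, 15^7≡25, 15^8≡1. Order = 8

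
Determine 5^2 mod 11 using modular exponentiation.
2 = 2 (binary 10). Repeated squaring mod 11: 5^1 ≡ 5; 5^2 ≡ 5² = 25 ≡ 3. So 5^2 ≡ 3 (mod 11).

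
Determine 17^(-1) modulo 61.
17^(-1) ≡ 18 (mod 61). Verification: 17 × 18 = 306 ≡ 1 (mod 61)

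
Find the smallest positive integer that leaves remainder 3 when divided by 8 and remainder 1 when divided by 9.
M = 8 × 9 = 72. M₁ = 9, y₁ ≡ 1 (mod 8). M₂ = 8, y₂ ≡ 8 (mod 9). r = 3×9×1 + 1×8×8 ≡ 19 (mod 72). The smallest positive such number is 19.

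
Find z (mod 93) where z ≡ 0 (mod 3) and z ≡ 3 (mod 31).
M = 3 × 31 = 93. M₁ = 31, y₁ ≡ 1 (mod 3). M₂ = 3, y₂ ≡ 21 (mod 31). z = 0×31×1 + 3×3×21 ≡ 3 (mod 93)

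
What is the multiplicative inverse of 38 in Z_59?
38^(-1) ≡ 14 (mod 59). Verification: 38 × 14 = 532 ≡ 1 (mod 59)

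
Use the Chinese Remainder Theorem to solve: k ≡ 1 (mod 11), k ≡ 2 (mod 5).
12

Using the Chinese Remainder Theorem:
M = product of moduli = 55
For equation 1: M_1 = 5, 5 ≡ 5 (mod 11), inverse of 5 mod 11 is 9 (check: 5 × 9 = 45 ≡ 1 (mod 11))
For equation 2: M_2 = 11, 11 ≡ 1 (mod 5), inverse of 11 mod 5 is 1 (check: 1 × 1 = 1 ≡ 1 (mod 5))
Combine: k ≡ Σ r_i×M_i×(M_i⁻¹ mod m_i) = 1×5×9 + 2×11×1 = 45 + 22 = 67
67 mod 55 = 12
k ≡ 12 (mod 55)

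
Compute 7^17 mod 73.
Using repeated squaring. 17 = 16 + 1 (binary 10001). Repeated squaring mod 73: 7^1 ≡ 7; 7^2 ≡ 7² = 49 ≡ 49; 7^4 ≡ 49² = 2401 ≡ 65; 7^8 ≡ 65² = 4225 ≡ 64; 7^16 ≡ 64² = 4096 ≡ 8. Multiply: 7^17 = 7^16 × 7^1 ≡ 8 × 7 (mod 73): 8 × 7 = 56 ≡ 56. So 7^17 ≡ 56 (mod 73).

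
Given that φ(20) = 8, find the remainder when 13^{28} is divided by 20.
By Euler: 13^{8} ≡ 1 (mod 20) since gcd(13, 20) = 1. 28 = 3×8 + 4. So 13^{28} ≡ 13^{4} ≡ 1 (mod 20)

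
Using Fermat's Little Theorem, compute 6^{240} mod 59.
4

By Fermat's Little Theorem, a^(p-1) ≡ 1 (mod p) for prime p and gcd(a, p) = 1
Here p = 59, so 6^58 ≡ 1 (mod 59)
We can reduce the exponent: 240 mod 58 = 8
So 6^240 ≡ 6^8 (mod 59)
Computing: 6^8 mod 59 = 4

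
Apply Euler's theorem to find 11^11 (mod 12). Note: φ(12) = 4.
By Euler: 11^{4} ≡ 1 (mod 12) since gcd(11, 12) = 1. 11 = 2×4 + 3. So 11^{11} ≡ 11^{3} ≡ 11 (mod 12)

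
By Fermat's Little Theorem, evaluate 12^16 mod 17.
By Fermat's Little Theorem, 12^{16} ≡ 1 (mod 17) since 17 is prime and gcd(12, 17) = 1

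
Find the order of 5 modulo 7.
Powers of 5 mod 7: 5^1≡5, 5^2≡4, 5^3≡6, 5^4≡2, 5^5≡3, 5^6≡1. Order = 6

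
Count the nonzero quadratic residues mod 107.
For prime 107, there are (p-1)/2 = (107-1)/2 = 53 quadratic residues (excluding 0).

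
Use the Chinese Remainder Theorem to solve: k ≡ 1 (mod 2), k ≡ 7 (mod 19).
7

Using the Chinese Remainder Theorem:
M = product of moduli = 38
For equation 1: M_1 = 19, 19 ≡ 1 (mod 2), inverse of 19 mod 2 is 1 (check: 1 × 1 = 1 ≡ 1 (mod 2))
For equation 2: M_2 = 2, 2 ≡ 2 (mod 19), inverse of 2 mod 19 is 10 (check: 2 × 10 = 20 ≡ 1 (mod 19))
Combine: k ≡ Σ r_i×M_i×(M_i⁻¹ mod m_i) = 1×19×1 + 7×2×10 = 19 + 140 = 159
159 mod 38 = 7
k ≡ 7 (mod 38)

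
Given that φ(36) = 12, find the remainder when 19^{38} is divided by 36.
By Euler: 19^{12} ≡ 1 (mod 36) since gcd(19, 36) = 1. 38 = 3×12 + 2. So 19^{38} ≡ 19^{2} ≡ 1 (mod 36)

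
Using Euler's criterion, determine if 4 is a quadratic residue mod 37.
By Euler's criterion: 4^{18} ≡ 1 (mod 37). Since this equals 1, 4 is a QR.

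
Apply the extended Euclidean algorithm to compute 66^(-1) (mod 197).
Extended GCD: 66(3) + 197(-1) = 1. So 66^(-1) ≡ 3 ≡ 3 (mod 197). Verify: 66 × 3 = 198 ≡ 1 (mod 197)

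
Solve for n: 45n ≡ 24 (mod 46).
22

Since gcd(45, 46) = 1 divides 24, a solution exists.
Multiply both sides by the inverse of 45 mod 46:
  45^(-1) mod 46 = 45
  x ≡ 45 × 24 ≡ 1080 ≡ 22 (mod 46)
Verification: 45 × 22 = 990 = 21 × 46 + 24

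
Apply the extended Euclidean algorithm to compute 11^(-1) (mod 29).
Extended GCD: 11(8) + 29(-3) = 1. So 11^(-1) ≡ 8 ≡ 8 (mod 29). Verify: 11 × 8 = 88 ≡ 1 (mod 29)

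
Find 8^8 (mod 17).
8 = 8 (binary 1000). Repeated squaring mod 17: 8^1 ≡ 8; 8^2 ≡ 8² = 64 ≡ 13; 8^4 ≡ 13² = 169 ≡ 16; 8^8 ≡ 16² = 256 ≡ 1. So 8^8 ≡ 1 (mod 17).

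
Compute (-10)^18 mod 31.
Using repeated squaring. (-10) ≡ 21 (mod 31). 18 = 16 + 2 (binary 10010). Repeated squaring mod 31: 21^1 ≡ 21; 21^2 ≡ 21² = 441 ≡ 7; 21^4 ≡ 7² = 49 ≡ 18; 21^8 ≡ 18² = 324 ≡ 14; 21^16 ≡ 14² = 196 ≡ 10. Multiply: (-10)^18 ≡ 21^16 × 21^2 ≡ 10 × 7 (mod 31): 10 × 7 = 70 ≡ 8. So (-10)^18 ≡ 8 (mod 31).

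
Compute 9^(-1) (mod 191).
9^(-1) ≡ 85 (mod 191). Verification: 9 × 85 = 765 ≡ 1 (mod 191)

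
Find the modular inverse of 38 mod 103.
38^(-1) ≡ 19 (mod 103). Verification: 38 × 19 = 722 ≡ 1 (mod 103)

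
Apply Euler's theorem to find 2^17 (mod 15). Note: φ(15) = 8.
By Euler: 2^{8} ≡ 1 (mod 15) since gcd(2, 15) = 1. 17 = 2×8 + 1. So 2^{17} ≡ 2^{1} ≡ 2 (mod 15)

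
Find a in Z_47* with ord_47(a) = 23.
2 has order 23 mod 47 since 2^{23} ≡ 1 (mod 47) and no smaller power works.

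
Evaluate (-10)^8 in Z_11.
(-10) ≡ 1 (mod 11). 8 = 8 (binary 1000). Repeated squaring mod 11: 1^1 ≡ 1; 1^2 ≡ 1² = 1 ≡ 1; 1^4 ≡ 1² = 1 ≡ 1; 1^8 ≡ 1² = 1 ≡ 1. So (-10)^8 ≡ 1 (mod 11).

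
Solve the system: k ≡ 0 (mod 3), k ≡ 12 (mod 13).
M = 3 × 13 = 39. M₁ = 13, y₁ ≡ 1 (mod 3). M₂ = 3, y₂ ≡ 9 (mod 13). k = 0×13×1 + 12×3×9 ≡ 12 (mod 39)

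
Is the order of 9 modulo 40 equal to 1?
No, the actual order is 2, not 1.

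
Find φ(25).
20

Prime factorization: 25 = 5^2
Using the formula φ(n) = n × Π(1 - 1/p) for each prime factor p:
φ(25) = 25 × (1 - 1/5)
φ(25) = 20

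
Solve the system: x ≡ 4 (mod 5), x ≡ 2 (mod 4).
M = 5 × 4 = 20. M₁ = 4, y₁ ≡ 4 (mod 5). M₂ = 5, y₂ ≡ 1 (mod 4). x = 4×4×4 + 2×5×1 ≡ 14 (mod 20)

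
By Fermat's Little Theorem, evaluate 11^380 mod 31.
By Fermat: 11^{30} ≡ 1 (mod 31). 380 ≡ 20 (mod 30). So 11^{380} ≡ 11^{20} ≡ 25 (mod 31)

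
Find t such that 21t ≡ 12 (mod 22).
10

Since gcd(21, 22) = 1 divides 12, a solution exists.
Multiply both sides by the inverse of 21 mod 22:
  21^(-1) mod 22 = 21
  x ≡ 21 × 12 ≡ 252 ≡ 10 (mod 22)
Verification: 21 × 10 = 210 = 9 × 22 + 12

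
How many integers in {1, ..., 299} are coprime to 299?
264

Prime factorization: 299 = 13 × 23
Using the formula φ(n) = n × Π(1 - 1/p) for each prime factor p:
φ(299) = 299 × (1 - 1/13) × (1 - 1/23)
φ(299) = 264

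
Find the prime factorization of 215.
5 × 43

Divide by primes starting from smallest:
215 ÷ 5 = 43
43 ÷ 43 = 1

215 = 5 × 43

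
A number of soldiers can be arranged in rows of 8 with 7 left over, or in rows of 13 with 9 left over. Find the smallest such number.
M = 8 × 13 = 104. M₁ = 13, y₁ ≡ 5 (mod 8). M₂ = 8, y₂ ≡ 5 (mod 13). x = 7×13×5 + 9×8×5 ≡ 87 (mod 104). The smallest positive such number is 87.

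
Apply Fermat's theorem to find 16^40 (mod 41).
By Fermat's Little Theorem, 16^{40} ≡ 1 (mod 41) since 41 is prime and gcd(16, 41) = 1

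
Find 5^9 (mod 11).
9 = 8 + 1 (binary 1001). Repeated squaring mod 11: 5^1 ≡ 5; 5^2 ≡ 5² = 25 ≡ 3; 5^4 ≡ 3² = 9 ≡ 9; 5^8 ≡ 9² = 81 ≡ 4. Multiply: 5^9 = 5^8 × 5^1 ≡ 4 × 5 (mod 11): 4 × 5 = 20 ≡ 9. So 5^9 ≡ 9 (mod 11).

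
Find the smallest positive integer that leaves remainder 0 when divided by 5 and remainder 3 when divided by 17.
M = 5 × 17 = 85. M₁ = 17, y₁ ≡ 3 (mod 5). M₂ = 5, y₂ ≡ 7 (mod 17). z = 0×17×3 + 3×5×7 ≡ 20 (mod 85). The smallest positive such number is 20.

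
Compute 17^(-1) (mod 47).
17^(-1) ≡ 36 (mod 47). Verification: 17 × 36 = 612 ≡ 1 (mod 47)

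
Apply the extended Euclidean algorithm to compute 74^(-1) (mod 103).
Extended GCD: 74(-32) + 103(23) = 1. So 74^(-1) ≡ 71 ≡ 71 (mod 103). Verify: 74 × 71 = 5254 ≡ 1 (mod 103)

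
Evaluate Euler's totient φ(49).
42

Prime factorization: 49 = 7^2
Using the formula φ(n) = n × Π(1 - 1/p) for each prime factor p:
φ(49) = 49 × (1 - 1/7)
φ(49) = 42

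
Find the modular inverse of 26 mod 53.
26^(-1) ≡ 51 (mod 53). Verification: 26 × 51 = 1326 ≡ 1 (mod 53)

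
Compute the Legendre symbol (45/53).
(45/53) = 45^{26} mod 53 = -1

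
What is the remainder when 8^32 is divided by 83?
Using repeated squaring. 32 = 32 (binary 100000). Repeated squaring mod 83: 8^1 ≡ 8; 8^2 ≡ 8² = 64 ≡ 64; 8^4 ≡ 64² = 4096 ≡ 29; 8^8 ≡ 29² = 841 ≡ 11; 8^16 ≡ 11² = 121 ≡ 38; 8^32 ≡ 38² = 1444 ≡ 33. So 8^32 ≡ 33 (mod 83).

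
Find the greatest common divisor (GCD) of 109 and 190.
1

Using the Euclidean algorithm:
109 = 0 × 190 + 109
190 = 1 × 109 + 81
109 = 1 × 81 + 28
81 = 2 × 28 + 25
28 = 1 × 25 + 3
25 = 8 × 3 + 1
3 = 3 × 1 + 0

GCD(109, 190) = 1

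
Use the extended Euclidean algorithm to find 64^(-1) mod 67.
Extended GCD: 64(22) + 67(-21) = 1. So 64^(-1) ≡ 22 ≡ 22 (mod 67). Verify: 64 × 22 = 1408 ≡ 1 (mod 67)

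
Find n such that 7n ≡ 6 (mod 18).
6

Since gcd(7, 18) = 1 divides 6, a solution exists.
Multiply both sides by the inverse of 7 mod 18:
  7^(-1) mod 18 = 13
  x ≡ 13 × 6 ≡ 78 ≡ 6 (mod 18)
Verification: 7 × 6 = 42 = 2 × 18 + 6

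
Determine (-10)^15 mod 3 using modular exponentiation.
Using Fermat: (-10)^{2} ≡ 1 (mod 3). 15 ≡ 1 (mod 2). So (-10)^{15} ≡ (-10)^{1} ≡ 2 (mod 3)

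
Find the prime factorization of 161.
7 × 23

Divide by primes starting from smallest:
161 ÷ 7 = 23
23 ÷ 23 = 1

161 = 7 × 23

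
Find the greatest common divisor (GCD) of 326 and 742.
2

Using the Euclidean algorithm:
326 = 0 × 742 + 326
742 = 2 × 326 + 90
326 = 3 × 90 + 56
90 = 1 × 56 + 34
56 = 1 × 34 + 22
34 = 1 × 22 + 12
22 = 1 × 12 + 10
12 = 1 × 10 + 2
10 = 5 × 2 + 0

GCD(326, 742) = 2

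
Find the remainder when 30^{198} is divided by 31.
By Fermat: 30^{30} ≡ 1 (mod 31). 198 = 6×30 + 18. So 30^{198} ≡ 30^{18} ≡ 1 (mod 31)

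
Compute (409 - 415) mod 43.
37

(409 - 415) = -6
-6 mod 43 = 37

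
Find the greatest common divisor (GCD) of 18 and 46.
2

Using the Euclidean algorithm:
18 = 0 × 46 + 18
46 = 2 × 18 + 10
18 = 1 × 10 + 8
10 = 1 × 8 + 2
8 = 4 × 2 + 0

GCD(18, 46) = 2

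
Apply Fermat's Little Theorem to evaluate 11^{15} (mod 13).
5

By Fermat's Little Theorem, a^(p-1) ≡ 1 (mod p) for prime p and gcd(a, p) = 1
Here p = 13, so 11^12 ≡ 1 (mod 13)
We can reduce the exponent: 15 mod 12 = 3
So 11^15 ≡ 11^3 (mod 13)
Computing: 11^3 mod 13 = 5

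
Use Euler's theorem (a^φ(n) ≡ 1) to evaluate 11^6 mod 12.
By Euler: 11^{4} ≡ 1 (mod 12) since gcd(11, 12) = 1. 6 = 1×4 + 2. So 11^{6} ≡ 11^{2} ≡ 1 (mod 12)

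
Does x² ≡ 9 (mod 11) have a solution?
By Euler's criterion: 9^{5} ≡ 1 (mod 11). Since this equals 1, 9 is a QR.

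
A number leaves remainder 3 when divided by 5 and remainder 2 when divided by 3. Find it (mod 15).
M = 5 × 3 = 15. M₁ = 3, y₁ ≡ 2 (mod 5). M₂ = 5, y₂ ≡ 2 (mod 3). m = 3×3×2 + 2×5×2 ≡ 8 (mod 15)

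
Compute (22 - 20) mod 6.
2

(22 - 20) = 2
2 mod 6 = 2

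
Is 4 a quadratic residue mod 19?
By Euler's criterion: 4^{9} ≡ 1 (mod 19). Since this equals 1, 4 is a QR.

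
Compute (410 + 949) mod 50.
9

(410 + 949) = 1359
1359 mod 50 = 9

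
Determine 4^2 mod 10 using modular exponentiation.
2 = 2 (binary 10). Repeated squaring mod 10: 4^1 ≡ 4; 4^2 ≡ 4² = 16 ≡ 6. So 4^2 ≡ 6 (mod 10).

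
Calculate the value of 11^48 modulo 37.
Using Fermat: 11^{36} ≡ 1 (mod 37). 48 ≡ 12 (mod 36). So 11^{48} ≡ 11^{12} ≡ 1 (mod 37)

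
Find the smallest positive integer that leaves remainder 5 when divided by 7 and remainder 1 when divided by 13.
M = 7 × 13 = 91. M₁ = 13, y₁ ≡ 6 (mod 7). M₂ = 7, y₂ ≡ 2 (mod 13). n = 5×13×6 + 1×7×2 ≡ 40 (mod 91). The smallest positive such number is 40.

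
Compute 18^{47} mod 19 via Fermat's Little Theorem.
18

By Fermat's Little Theorem, a^(p-1) ≡ 1 (mod p) for prime p and gcd(a, p) = 1
Here p = 19, so 18^18 ≡ 1 (mod 19)
We can reduce the exponent: 47 mod 18 = 11
So 18^47 ≡ 18^11 (mod 19)
Computing: 18^11 mod 19 = 18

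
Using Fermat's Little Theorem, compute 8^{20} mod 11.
1

By Fermat's Little Theorem, a^(p-1) ≡ 1 (mod p) for prime p and gcd(a, p) = 1
Here p = 11, so 8^10 ≡ 1 (mod 11)
We can reduce the exponent: 20 mod 10 = 0
So 8^20 ≡ 8^0 (mod 11)
Computing: 8^0 mod 11 = 1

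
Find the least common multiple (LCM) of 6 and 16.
48

First find GCD(6, 16) using the Euclidean algorithm:
6 = 0 × 16 + 6
16 = 2 × 6 + 4
6 = 1 × 4 + 2
4 = 2 × 2 + 0
GCD(6, 16) = 2

LCM formula: LCM(a, b) = (a × b) / GCD(a, b)
LCM(6, 16) = (6 × 16) / 2
LCM(6, 16) = 96 / 2
LCM(6, 16) = 48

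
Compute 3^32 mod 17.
Using Fermat: 3^{16} ≡ 1 (mod 17). 32 ≡ 0 (mod 16). So 3^{32} ≡ 3^{0} ≡ 1 (mod 17)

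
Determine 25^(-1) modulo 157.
25^(-1) ≡ 44 (mod 157). Verification: 25 × 44 = 1100 ≡ 1 (mod 157)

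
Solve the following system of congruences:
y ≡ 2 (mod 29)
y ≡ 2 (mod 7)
2

Using the Chinese Remainder Theorem:
M = product of moduli = 203
For equation 1: M_1 = 7, 7 ≡ 7 (mod 29), inverse of 7 mod 29 is 25 (check: 7 × 25 = 175 ≡ 1 (mod 29))
For equation 2: M_2 = 29, 29 ≡ 1 (mod 7), inverse of 29 mod 7 is 1 (check: 1 × 1 = 1 ≡ 1 (mod 7))
Combine: y ≡ Σ r_i×M_i×(M_i⁻¹ mod m_i) = 2×7×25 + 2×29×1 = 350 + 58 = 408
408 mod 203 = 2
y ≡ 2 (mod 203)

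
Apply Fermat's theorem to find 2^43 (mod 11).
By Fermat: 2^{10} ≡ 1 (mod 11). 43 = 4×10 + 3. So 2^{43} ≡ 2^{3} ≡ 8 (mod 11)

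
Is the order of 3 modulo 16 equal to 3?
No, the actual order is 4, not 3.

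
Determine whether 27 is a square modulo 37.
By Euler's criterion: 27^{18} ≡ 1 (mod 37). Since this equals 1, 27 is a QR.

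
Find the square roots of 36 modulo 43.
The square roots of 36 mod 43 are 6 and 37. Verify: 6² = 36 ≡ 36 (mod 43)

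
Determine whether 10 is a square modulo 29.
By Euler's criterion: 10^{14} ≡ 28 (mod 29). Since this equals -1 (≡ 28), 10 is not a QR.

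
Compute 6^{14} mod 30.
6

Using successive squaring:
Binary expansion of 14: 1110
Powers of 6 mod 30 (each is the square of the previous):
  6^1 ≡ 6 (mod 30)
  6^2 ≡ 6² = 36 ≡ 6 (mod 30)
  6^4 ≡ 6² = 36 ≡ 6 (mod 30)
  6^8 ≡ 6² = 36 ≡ 6 (mod 30)
14 = 8 + 4 + 2, so 6^14 = 6^8 × 6^4 × 6^2 ≡ 6 × 6 × 6 (mod 30)
Multiplying step by step:
  6 × 6 = 36 ≡ 6 (mod 30)
  6 × 6 = 36 ≡ 6 (mod 30)
Result: 6^14 ≡ 6 (mod 30)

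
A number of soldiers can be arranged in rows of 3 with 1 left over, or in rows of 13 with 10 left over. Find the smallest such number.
M = 3 × 13 = 39. M₁ = 13, y₁ ≡ 1 (mod 3). M₂ = 3, y₂ ≡ 9 (mod 13). z = 1×13×1 + 10×3×9 ≡ 10 (mod 39). The smallest positive such number is 10.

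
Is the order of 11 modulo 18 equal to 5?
No, the actual order is 6, not 5.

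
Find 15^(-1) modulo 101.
27

Using Extended Euclidean Algorithm:
gcd(15, 101) = 1
Bezout coefficients: 15 × 27 + 101 × -4 = 1
So 15 × 27 ≡ 1 (mod 101)
The inverse is 27 mod 101 = 27
Verification: 15 × 27 = 405 = 4 × 101 + 1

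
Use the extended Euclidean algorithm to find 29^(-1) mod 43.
Extended GCD: 29(3) + 43(-2) = 1. So 29^(-1) ≡ 3 ≡ 3 (mod 43). Verify: 29 × 3 = 87 ≡ 1 (mod 43)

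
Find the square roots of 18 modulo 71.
The square roots of 18 mod 71 are 36 and 35. Verify: 36² = 1296 ≡ 18 (mod 71)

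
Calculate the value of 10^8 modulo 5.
10 ≡ 0 (mod 5). 8 = 8 (binary 1000). Repeated squaring mod 5: 0^1 ≡ 0; 0^2 ≡ 0² = 0 ≡ 0; 0^4 ≡ 0² = 0 ≡ 0; 0^8 ≡ 0² = 0 ≡ 0. So 10^8 ≡ 0 (mod 5).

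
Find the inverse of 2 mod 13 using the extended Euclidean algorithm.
Extended GCD: 2(-6) + 13(1) = 1. So 2^(-1) ≡ 7 ≡ 7 (mod 13). Verify: 2 × 7 = 14 ≡ 1 (mod 13)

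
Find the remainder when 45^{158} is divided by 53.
By Fermat: 45^{52} ≡ 1 (mod 53). 158 = 3×52 + 2. So 45^{158} ≡ 45^{2} ≡ 11 (mod 53)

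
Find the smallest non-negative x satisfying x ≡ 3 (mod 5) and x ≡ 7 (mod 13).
M = 5 × 13 = 65. M₁ = 13, y₁ ≡ 2 (mod 5). M₂ = 5, y₂ ≡ 8 (mod 13). x = 3×13×2 + 7×5×8 ≡ 33 (mod 65)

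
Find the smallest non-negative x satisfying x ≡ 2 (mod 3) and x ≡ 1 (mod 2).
M = 3 × 2 = 6. M₁ = 2, y₁ ≡ 2 (mod 3). M₂ = 3, y₂ ≡ 1 (mod 2). x = 2×2×2 + 1×3×1 ≡ 5 (mod 6)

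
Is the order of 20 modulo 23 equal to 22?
Yes, ord_23(20) = 22.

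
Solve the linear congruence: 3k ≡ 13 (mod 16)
15

Since gcd(3, 16) = 1 divides 13, a solution exists.
Multiply both sides by the inverse of 3 mod 16:
  3^(-1) mod 16 = 11
  x ≡ 11 × 13 ≡ 143 ≡ 15 (mod 16)
Verification: 3 × 15 = 45 = 2 × 16 + 13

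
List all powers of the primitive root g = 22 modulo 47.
g^1, g^2, ..., g^{46} mod 47: {22, 14, 26, 8, 35, 18, 20, 17, 45, 3, 19, 42, 31, 24, 11, 7, 13, 4, 41, 9, 10, 32, 46, 25, 33, 21, 39, 12, 29, 27, 30, 2, 44, 28, 5, 16, 23, 36, 40, 34, 43, 6, 38, 37, 15, 1}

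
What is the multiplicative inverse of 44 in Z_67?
44^(-1) ≡ 32 (mod 67). Verification: 44 × 32 = 1408 ≡ 1 (mod 67)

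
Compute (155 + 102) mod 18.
5

(155 + 102) = 257
257 mod 18 = 5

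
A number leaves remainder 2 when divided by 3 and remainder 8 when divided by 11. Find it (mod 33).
M = 3 × 11 = 33. M₁ = 11, y₁ ≡ 2 (mod 3). M₂ = 3, y₂ ≡ 4 (mod 11). y = 2×11×2 + 8×3×4 ≡ 8 (mod 33)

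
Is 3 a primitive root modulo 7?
Yes

To verify, check if 3^(6/q) ≢ 1 (mod 7) for each prime divisor q of 6
Divisors of 6 = 6: [1, 2, 3, 6]
  3^(6/2) = 3^3 ≡ 6 (mod 7)
  3^(6/3) = 3^2 ≡ 2 (mod 7)
Conclusion: 3 is a primitive root modulo 7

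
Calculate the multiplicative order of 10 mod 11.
Powers of 10 mod 11: 10^1≡10, 10^2≡1. Order = 2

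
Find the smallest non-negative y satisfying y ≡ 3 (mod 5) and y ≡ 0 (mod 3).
M = 5 × 3 = 15. M₁ = 3, y₁ ≡ 2 (mod 5). M₂ = 5, y₂ ≡ 2 (mod 3). y = 3×3×2 + 0×5×2 ≡ 3 (mod 15)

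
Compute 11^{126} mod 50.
11

Using successive squaring:
Binary expansion of 126: 1111110
Powers of 11 mod 50 (each is the square of the previous):
  11^1 ≡ 11 (mod 50)
  11^2 ≡ 11² = 121 ≡ 21 (mod 50)
  11^4 ≡ 21² = 441 ≡ 41 (mod 50)
  11^8 ≡ 41² = 1681 ≡ 31 (mod 50)
  11^16 ≡ 31² = 961 ≡ 11 (mod 50)
  11^32 ≡ 11² = 121 ≡ 21 (mod 50)
  11^64 ≡ 21² = 441 ≡ 41 (mod 50)
126 = 64 + 32 + 16 + 8 + 4 + 2, so 11^126 = 11^64 × 11^32 × 11^16 × 11^8 × 11^4 × 11^2 ≡ 41 × 21 × 11 × 31 × 41 × 21 (mod 50)
Multiplying step by step:
  41 × 21 = 861 ≡ 11 (mod 50)
  11 × 11 = 121 ≡ 21 (mod 50)
  21 × 31 = 651 ≡ 1 (mod 50)
  1 × 41 = 41 ≡ 41 (mod 50)
  41 × 21 = 861 ≡ 11 (mod 50)
Result: 11^126 ≡ 11 (mod 50)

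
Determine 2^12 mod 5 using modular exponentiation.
Using Fermat: 2^{4} ≡ 1 (mod 5). 12 ≡ 0 (mod 4). So 2^{12} ≡ 2^{0} ≡ 1 (mod 5)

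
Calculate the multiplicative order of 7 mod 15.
Powers of 7 mod 15: 7^1≡7, 7^2≡4, 7^3≡13, 7^4≡1. Order = 4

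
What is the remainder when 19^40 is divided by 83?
Using repeated squaring. 40 = 32 + 8 (binary 101000). Repeated squaring mod 83: 19^1 ≡ 19; 19^2 ≡ 19² = 361 ≡ 29; 19^4 ≡ 29² = 841 ≡ 11; 19^8 ≡ 11² = 121 ≡ 38; 19^16 ≡ 38² = 1444 ≡ 33; 19^32 ≡ 33² = 1089 ≡ 10. Multiply: 19^40 = 19^32 × 19^8 ≡ 10 × 38 (mod 83): 10 × 38 = 380 ≡ 48. So 19^40 ≡ 48 (mod 83).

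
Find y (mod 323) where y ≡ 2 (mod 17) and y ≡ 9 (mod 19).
M = 17 × 19 = 323. M₁ = 19, y₁ ≡ 9 (mod 17). M₂ = 17, y₂ ≡ 9 (mod 19). y = 2×19×9 + 9×17×9 ≡ 104 (mod 323)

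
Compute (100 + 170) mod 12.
6

(100 + 170) = 270
270 mod 12 = 6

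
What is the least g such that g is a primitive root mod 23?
p - 1 = 22 has prime divisors 2, 11. h is a primitive root mod 23 iff h^(22/q) ≢ 1 (mod 23) for each such q.
h = 2: 2^11 ≡ 1, 2^2 ≡ 4 (mod 23); 2^11 ≡ 1, so not a primitive root.
h = 3: 3^11 ≡ 1, 3^2 ≡ 9 (mod 23); 3^11 ≡ 1, so not a primitive root.
h = 4: 4^11 ≡ 1, 4^2 ≡ 16 (mod 23); 4^11 ≡ 1, so not a primitive root.
h = 5: 5^11 ≡ 22, 5^2 ≡ 2 (mod 23); none is 1, so 5 has order 22 and is a primitive root.
The smallest primitive root mod 23 is g = 5.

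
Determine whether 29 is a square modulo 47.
By Euler's criterion: 29^{23} ≡ 46 (mod 47). Since this equals -1 (≡ 46), 29 is not a QR.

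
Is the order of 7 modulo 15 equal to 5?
No, the actual order is 4, not 5.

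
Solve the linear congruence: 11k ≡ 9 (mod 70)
39

Since gcd(11, 70) = 1 divides 9, a solution exists.
Multiply both sides by the inverse of 11 mod 70:
  11^(-1) mod 70 = 51
  x ≡ 51 × 9 ≡ 459 ≡ 39 (mod 70)
Verification: 11 × 39 = 429 = 6 × 70 + 9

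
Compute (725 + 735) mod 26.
4

(725 + 735) = 1460
1460 mod 26 = 4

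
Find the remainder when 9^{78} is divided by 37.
By Fermat: 9^{36} ≡ 1 (mod 37). 78 = 2×36 + 6. So 9^{78} ≡ 9^{6} ≡ 10 (mod 37)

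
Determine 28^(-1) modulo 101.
28^(-1) ≡ 83 (mod 101). Verification: 28 × 83 = 2324 ≡ 1 (mod 101)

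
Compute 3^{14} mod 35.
9

Using successive squaring:
Binary expansion of 14: 1110
Powers of 3 mod 35 (each is the square of the previous):
  3^1 ≡ 3 (mod 35)
  3^2 ≡ 3² = 9 ≡ 9 (mod 35)
  3^4 ≡ 9² = 81 ≡ 11 (mod 35)
  3^8 ≡ 11² = 121 ≡ 16 (mod 35)
14 = 8 + 4 + 2, so 3^14 = 3^8 × 3^4 × 3^2 ≡ 16 × 11 × 9 (mod 35)
Multiplying step by step:
  16 × 11 = 176 ≡ 1 (mod 35)
  1 × 9 = 9 ≡ 9 (mod 35)
Result: 3^14 ≡ 9 (mod 35)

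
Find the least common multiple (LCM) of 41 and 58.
2378

First find GCD(41, 58) using the Euclidean algorithm:
41 = 0 × 58 + 41
58 = 1 × 41 + 17
41 = 2 × 17 + 7
17 = 2 × 7 + 3
7 = 2 × 3 + 1
3 = 3 × 1 + 0
GCD(41, 58) = 1

LCM formula: LCM(a, b) = (a × b) / GCD(a, b)
LCM(41, 58) = (41 × 58) / 1
LCM(41, 58) = 2378 / 1
LCM(41, 58) = 2378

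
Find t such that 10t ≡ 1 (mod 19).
10^(-1) ≡ 2 (mod 19). Verification: 10 × 2 = 20 ≡ 1 (mod 19)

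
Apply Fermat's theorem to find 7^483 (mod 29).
By Fermat: 7^{28} ≡ 1 (mod 29). 483 ≡ 7 (mod 28). So 7^{483} ≡ 7^{7} ≡ 1 (mod 29)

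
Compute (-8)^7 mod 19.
(-8) ≡ 11 (mod 19). 7 = 4 + 2 + 1 (binary 111). Repeated squaring mod 19: 11^1 ≡ 11; 11^2 ≡ 11² = 121 ≡ 7; 11^4 ≡ 7² = 49 ≡ 11. Multiply: (-8)^7 ≡ 11^4 × 11^2 × 11^1 ≡ 11 × 7 × 11 (mod 19): 11 × 7 = 77 ≡ 1; 1 × 11 = 11 ≡ 11. So (-8)^7 ≡ 11 (mod 19).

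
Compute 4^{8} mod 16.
0

Using successive squaring:
Binary expansion of 8: 1000
Powers of 4 mod 16 (each is the square of the previous):
  4^1 ≡ 4 (mod 16)
  4^2 ≡ 4² = 16 ≡ 0 (mod 16)
  4^4 ≡ 0² = 0 ≡ 0 (mod 16)
  4^8 ≡ 0² = 0 ≡ 0 (mod 16)
8 is a power of 2, so 4^8 is the last square: ≡ 0 (mod 16)
Result: 4^8 ≡ 0 (mod 16)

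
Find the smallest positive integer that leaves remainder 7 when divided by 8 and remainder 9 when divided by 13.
M = 8 × 13 = 104. M₁ = 13, y₁ ≡ 5 (mod 8). M₂ = 8, y₂ ≡ 5 (mod 13). x = 7×13×5 + 9×8×5 ≡ 87 (mod 104). The smallest positive such number is 87.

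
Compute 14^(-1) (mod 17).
14^(-1) ≡ 11 (mod 17). Verification: 14 × 11 = 154 ≡ 1 (mod 17)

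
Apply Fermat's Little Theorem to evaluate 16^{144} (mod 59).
48

By Fermat's Little Theorem, a^(p-1) ≡ 1 (mod p) for prime p and gcd(a, p) = 1
Here p = 59, so 16^58 ≡ 1 (mod 59)
We can reduce the exponent: 144 mod 58 = 28
So 16^144 ≡ 16^28 (mod 59)
Computing: 16^28 mod 59 = 48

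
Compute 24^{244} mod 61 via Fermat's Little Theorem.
58

By Fermat's Little Theorem, a^(p-1) ≡ 1 (mod p) for prime p and gcd(a, p) = 1
Here p = 61, so 24^60 ≡ 1 (mod 61)
We can reduce the exponent: 244 mod 60 = 4
So 24^244 ≡ 24^4 (mod 61)
Computing: 24^4 mod 61 = 58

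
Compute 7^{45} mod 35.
7

Using successive squaring:
Binary expansion of 45: 101101
Powers of 7 mod 35 (each is the square of the previous):
  7^1 ≡ 7 (mod 35)
  7^2 ≡ 7² = 49 ≡ 14 (mod 35)
  7^4 ≡ 14² = 196 ≡ 21 (mod 35)
  7^8 ≡ 21² = 441 ≡ 21 (mod 35)
  7^16 ≡ 21² = 441 ≡ 21 (mod 35)
  7^32 ≡ 21² = 441 ≡ 21 (mod 35)
45 = 32 + 8 + 4 + 1, so 7^45 = 7^32 × 7^8 × 7^4 × 7^1 ≡ 21 × 21 × 21 × 7 (mod 35)
Multiplying step by step:
  21 × 21 = 441 ≡ 21 (mod 35)
  21 × 21 = 441 ≡ 21 (mod 35)
  21 × 7 = 147 ≡ 7 (mod 35)
Result: 7^45 ≡ 7 (mod 35)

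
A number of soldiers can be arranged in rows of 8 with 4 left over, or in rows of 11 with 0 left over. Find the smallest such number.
M = 8 × 11 = 88. M₁ = 11, y₁ ≡ 3 (mod 8). M₂ = 8, y₂ ≡ 7 (mod 11). n = 4×11×3 + 0×8×7 ≡ 44 (mod 88). The smallest positive such number is 44.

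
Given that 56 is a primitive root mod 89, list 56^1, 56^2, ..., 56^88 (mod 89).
g^1, g^2, ..., g^{88} mod 89: {56, 21, 19, 85, 43, 5, 13, 16, 6, 69, 37, 25, 65, 80, 30, 78, 7, 36, 58, 44, 61, 34, 35, 2, 23, 42, 38, 81, 86, 10, 26, 32, 12, 49, 74, 50, 41, 71, 60, 67, 14, 72, 27, 88, 33, 68, 70, 4, 46, 84, 76, 73, 83, 20, 52, 64, 24, 9, 59, 11, 82, 53, 31, 45, 28, 55, 54, 87, 66, 47, 51, 8, 3, 79, 63, 57, 77, 40, 15, 39, 48, 18, 29, 22, 75, 17, 62, 1}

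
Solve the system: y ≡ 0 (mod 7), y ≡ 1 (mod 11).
M = 7 × 11 = 77. M₁ = 11, y₁ ≡ 2 (mod 7). M₂ = 7, y₂ ≡ 8 (mod 11). y = 0×11×2 + 1×7×8 ≡ 56 (mod 77)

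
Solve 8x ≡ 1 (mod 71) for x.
9

Using Extended Euclidean Algorithm:
gcd(8, 71) = 1
Bezout coefficients: 8 × 9 + 71 × -1 = 1
So 8 × 9 ≡ 1 (mod 71)
The inverse is 9 mod 71 = 9
Verification: 8 × 9 = 72 = 1 × 71 + 1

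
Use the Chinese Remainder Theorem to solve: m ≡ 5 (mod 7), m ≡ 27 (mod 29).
M = 7 × 29 = 203. M₁ = 29, y₁ ≡ 1 (mod 7). M₂ = 7, y₂ ≡ 25 (mod 29). m = 5×29×1 + 27×7×25 ≡ 201 (mod 203)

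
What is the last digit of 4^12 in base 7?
Using Fermat: 4^{6} ≡ 1 (mod 7). 12 ≡ 0 (mod 6). So 4^{12} ≡ 4^{0} ≡ 1 (mod 7)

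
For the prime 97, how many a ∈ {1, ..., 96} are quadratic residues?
For prime 97, there are (p-1)/2 = (97-1)/2 = 48 quadratic residues (excluding 0).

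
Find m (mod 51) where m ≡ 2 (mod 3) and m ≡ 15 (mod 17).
M = 3 × 17 = 51. M₁ = 17, y₁ ≡ 2 (mod 3). M₂ = 3, y₂ ≡ 6 (mod 17). m = 2×17×2 + 15×3×6 ≡ 32 (mod 51)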